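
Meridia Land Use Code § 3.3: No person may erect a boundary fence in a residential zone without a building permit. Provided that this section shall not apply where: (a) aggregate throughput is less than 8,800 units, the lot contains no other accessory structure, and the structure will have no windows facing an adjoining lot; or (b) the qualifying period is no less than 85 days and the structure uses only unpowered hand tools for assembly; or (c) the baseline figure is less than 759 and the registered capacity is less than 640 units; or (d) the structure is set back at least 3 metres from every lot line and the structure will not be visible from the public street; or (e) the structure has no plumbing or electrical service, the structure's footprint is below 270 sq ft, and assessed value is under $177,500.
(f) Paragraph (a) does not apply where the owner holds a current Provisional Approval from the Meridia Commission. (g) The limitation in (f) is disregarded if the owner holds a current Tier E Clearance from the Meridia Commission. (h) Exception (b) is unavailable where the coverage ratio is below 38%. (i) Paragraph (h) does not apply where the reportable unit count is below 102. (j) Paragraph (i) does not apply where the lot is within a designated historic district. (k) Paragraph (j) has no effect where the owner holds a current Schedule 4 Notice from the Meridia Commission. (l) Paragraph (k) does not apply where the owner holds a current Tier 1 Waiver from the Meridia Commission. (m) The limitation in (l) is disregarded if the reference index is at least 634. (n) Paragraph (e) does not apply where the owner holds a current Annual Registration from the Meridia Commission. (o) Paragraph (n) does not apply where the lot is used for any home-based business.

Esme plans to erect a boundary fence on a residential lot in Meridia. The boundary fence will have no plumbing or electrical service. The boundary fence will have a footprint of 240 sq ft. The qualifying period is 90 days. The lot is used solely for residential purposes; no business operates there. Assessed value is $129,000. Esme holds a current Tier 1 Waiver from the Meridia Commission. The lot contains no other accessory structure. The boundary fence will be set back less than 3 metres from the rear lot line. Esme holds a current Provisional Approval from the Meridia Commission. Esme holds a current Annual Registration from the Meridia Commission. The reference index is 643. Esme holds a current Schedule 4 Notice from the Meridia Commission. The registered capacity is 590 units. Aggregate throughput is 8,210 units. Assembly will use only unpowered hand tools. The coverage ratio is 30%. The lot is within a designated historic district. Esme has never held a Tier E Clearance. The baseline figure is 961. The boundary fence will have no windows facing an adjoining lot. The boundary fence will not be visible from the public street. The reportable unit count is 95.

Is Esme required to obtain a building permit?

All of (a)'s requirements are met (aggregate throughput is 8,210 units, less than the 8,800 units limit; the lot has no other accessory structure; no windows face an adjoining lot). But applying paragraphs (f)–(g): (f) applies — a current Provisional Approval is held. (g), which would lift (f), is not triggered — there is no Tier E Clearance in force. (a) is therefore removed.
Exception (b): the qualifying period is 90 days, meeting the 85 days threshold; assembly uses only hand tools — every condition holds. As to paragraphs (h)–(m): (h) is engaged (the coverage ratio is 30%, below the 38% limit), but is set aside by (i): (i) operates — the reportable unit count is 95, below the 102 limit. (j) would limit (i) — the lot is in a historic district — but (k) sets (j) aside: (k) is triggered — a current Schedule 4 Notice is held. (l) operates (a current Tier 1 Waiver is held), but is itself disapplied by (m): (m) applies — the reference index is 643, meeting the 634 threshold. So (b) applies.
Exception (c) does not apply: the baseline figure is 961, not less than 759.
Exception (d) does not apply: the rear setback is under 3 m.
All of (e)'s requirements are met (there is no plumbing or electrical service; the structure's footprint is 240 sq ft, below the 270 sq ft limit; assessed value is $129,000, under the $177,500 limit). However, paragraphs (n)–(o) must be considered: (n) is engaged — a current Annual Registration is held. (o) is inapplicable (the lot is solely residential), so (n) stands. Exception (e) does not apply.

No — exception (b) applies; Esme does not need a building permit.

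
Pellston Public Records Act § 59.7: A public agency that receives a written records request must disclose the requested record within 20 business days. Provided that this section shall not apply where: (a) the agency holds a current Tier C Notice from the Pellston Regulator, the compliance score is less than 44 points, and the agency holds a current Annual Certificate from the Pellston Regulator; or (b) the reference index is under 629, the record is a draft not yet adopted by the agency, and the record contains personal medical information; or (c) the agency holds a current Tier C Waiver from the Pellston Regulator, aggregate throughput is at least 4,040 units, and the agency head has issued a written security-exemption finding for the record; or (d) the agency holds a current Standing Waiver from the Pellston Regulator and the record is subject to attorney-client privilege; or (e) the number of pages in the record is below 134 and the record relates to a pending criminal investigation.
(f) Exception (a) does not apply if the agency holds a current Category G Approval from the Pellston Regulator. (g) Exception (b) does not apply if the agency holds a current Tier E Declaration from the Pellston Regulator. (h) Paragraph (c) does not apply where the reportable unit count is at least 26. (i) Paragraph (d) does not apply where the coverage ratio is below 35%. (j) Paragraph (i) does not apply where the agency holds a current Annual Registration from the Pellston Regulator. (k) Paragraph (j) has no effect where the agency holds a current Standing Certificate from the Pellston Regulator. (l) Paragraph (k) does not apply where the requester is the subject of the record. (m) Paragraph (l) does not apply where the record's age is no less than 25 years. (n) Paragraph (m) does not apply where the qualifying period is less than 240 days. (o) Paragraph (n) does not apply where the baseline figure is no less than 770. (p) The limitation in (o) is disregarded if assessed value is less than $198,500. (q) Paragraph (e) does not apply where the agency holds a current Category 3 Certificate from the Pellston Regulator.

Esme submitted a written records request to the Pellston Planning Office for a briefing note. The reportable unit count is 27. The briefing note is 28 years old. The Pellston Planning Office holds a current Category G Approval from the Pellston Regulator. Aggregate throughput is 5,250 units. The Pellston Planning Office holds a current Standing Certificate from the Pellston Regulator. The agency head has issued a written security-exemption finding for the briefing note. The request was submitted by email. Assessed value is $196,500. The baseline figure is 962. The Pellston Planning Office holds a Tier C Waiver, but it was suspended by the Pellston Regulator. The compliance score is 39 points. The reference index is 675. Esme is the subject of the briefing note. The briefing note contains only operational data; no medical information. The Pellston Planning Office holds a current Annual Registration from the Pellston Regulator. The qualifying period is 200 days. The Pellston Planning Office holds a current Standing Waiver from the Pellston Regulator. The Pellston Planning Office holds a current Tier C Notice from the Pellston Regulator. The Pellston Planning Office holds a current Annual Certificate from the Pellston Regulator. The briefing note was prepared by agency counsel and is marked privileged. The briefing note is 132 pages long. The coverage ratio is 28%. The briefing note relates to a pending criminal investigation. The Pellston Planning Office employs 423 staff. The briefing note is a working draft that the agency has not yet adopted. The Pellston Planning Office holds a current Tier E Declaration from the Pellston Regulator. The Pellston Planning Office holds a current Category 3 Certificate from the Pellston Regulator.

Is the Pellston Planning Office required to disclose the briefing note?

No — exception (d) applies; the Pellston Planning Office is not required to disclose the briefing note.

Exception (a) is satisfied on its face — a current Tier C Notice is held; the compliance score is 39 points, less than the 44 points limit; a current Annual Certificate is held. However, paragraph (f) must be considered: (f) operates against (a): a current Category G Approval is held. So (a) is unavailable.
Exception (b) requires that the reference index is under 629; but the reference index is 675, not under 629, so (b) is unavailable.
Exception (c) fails — there is no Tier C Waiver in force.
Exception (d) is satisfied on its face — a current Standing Waiver is held; the briefing note is privileged. Under paragraphs (i)–(p): (i) is triggered (the coverage ratio is 28%, below the 35% limit), but yields to (j): (j) is triggered — a current Annual Registration is held. (k) would limit (j) — a current Standing Certificate is held — but (l) sets (k) aside: (l) operates — Esme is the subject of the briefing note. (m) would limit (l) — the record's age is 28 years, meeting the 25 years threshold — but (n) sets (m) aside: (n) is triggered — the qualifying period is 200 days, less than the 240 days limit. (o) is triggered (the baseline figure is 962, meeting the 770 threshold), but is itself disapplied by (p): (p) operates — assessed value is $196,500, less than the $198,500 limit. Exception (d) stands.
Exception (e) is satisfied on its face — the number of pages in the record is 132, below the 134 limit; the briefing note relates to a pending investigation. But: (q) is engaged — a current Category 3 Certificate is held. (e) is therefore removed.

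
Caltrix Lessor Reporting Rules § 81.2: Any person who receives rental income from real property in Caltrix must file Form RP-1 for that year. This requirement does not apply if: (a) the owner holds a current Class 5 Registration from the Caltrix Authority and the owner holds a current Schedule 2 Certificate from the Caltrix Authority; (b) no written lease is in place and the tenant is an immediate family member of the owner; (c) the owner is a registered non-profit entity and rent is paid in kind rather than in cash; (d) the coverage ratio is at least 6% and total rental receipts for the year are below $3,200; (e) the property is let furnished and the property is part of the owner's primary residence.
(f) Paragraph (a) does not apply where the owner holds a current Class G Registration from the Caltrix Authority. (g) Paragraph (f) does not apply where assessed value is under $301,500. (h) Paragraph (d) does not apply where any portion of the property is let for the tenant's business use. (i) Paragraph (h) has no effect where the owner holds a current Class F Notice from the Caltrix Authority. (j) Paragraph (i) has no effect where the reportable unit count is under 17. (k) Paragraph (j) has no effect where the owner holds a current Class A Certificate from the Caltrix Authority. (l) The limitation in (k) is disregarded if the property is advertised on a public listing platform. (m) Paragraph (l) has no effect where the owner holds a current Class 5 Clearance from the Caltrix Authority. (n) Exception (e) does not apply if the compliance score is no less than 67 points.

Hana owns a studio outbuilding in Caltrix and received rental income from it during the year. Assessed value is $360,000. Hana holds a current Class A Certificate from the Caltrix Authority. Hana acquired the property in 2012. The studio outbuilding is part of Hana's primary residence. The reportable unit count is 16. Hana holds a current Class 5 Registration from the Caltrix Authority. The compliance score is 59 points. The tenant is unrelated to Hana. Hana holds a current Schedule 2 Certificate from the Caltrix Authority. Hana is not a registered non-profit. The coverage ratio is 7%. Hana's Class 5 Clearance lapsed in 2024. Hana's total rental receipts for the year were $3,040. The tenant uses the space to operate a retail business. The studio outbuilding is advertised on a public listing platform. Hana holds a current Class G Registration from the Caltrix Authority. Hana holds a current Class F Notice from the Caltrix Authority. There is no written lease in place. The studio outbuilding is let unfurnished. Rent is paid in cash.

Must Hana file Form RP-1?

Yes — Hana must file Form RP-1.

Exception (a): a current Class 5 Registration is held; a current Schedule 2 Certificate is held — every condition holds. But applying paragraphs (f)–(g): (f) is engaged — a current Class G Registration is held. (g), which would lift (f), is inapplicable — assessed value is $360,000, not under $301,500. (a) is therefore removed.
Exception (b) fails — the tenant is unrelated to the owner.
Exception (c) requires that the owner is a registered non-profit entity; but Hana is not a registered non-profit, so (c) is unavailable.
All of (d)'s requirements are met (the coverage ratio is 7%, meeting the 6% threshold; total rental receipts for the year are $3,040, below the $3,200 limit). However, paragraphs (h)–(m) must be considered: (h) operates against (d): the space is let for business use. (i) applies (a current Class F Notice is held), but is displaced by (j): (j) operates against (i): the reportable unit count is 16, under the 17 limit. (k) would limit (j) — a current Class A Certificate is held — but (l) sets (k) aside: (l) is triggered — the property is publicly advertised. (m), which would lift (l), is not triggered — no current Class 5 Clearance is held. So (d) is unavailable.
Exception (e) does not apply: the property is let unfurnished.
No exception is made out. Hana falls within the general rule.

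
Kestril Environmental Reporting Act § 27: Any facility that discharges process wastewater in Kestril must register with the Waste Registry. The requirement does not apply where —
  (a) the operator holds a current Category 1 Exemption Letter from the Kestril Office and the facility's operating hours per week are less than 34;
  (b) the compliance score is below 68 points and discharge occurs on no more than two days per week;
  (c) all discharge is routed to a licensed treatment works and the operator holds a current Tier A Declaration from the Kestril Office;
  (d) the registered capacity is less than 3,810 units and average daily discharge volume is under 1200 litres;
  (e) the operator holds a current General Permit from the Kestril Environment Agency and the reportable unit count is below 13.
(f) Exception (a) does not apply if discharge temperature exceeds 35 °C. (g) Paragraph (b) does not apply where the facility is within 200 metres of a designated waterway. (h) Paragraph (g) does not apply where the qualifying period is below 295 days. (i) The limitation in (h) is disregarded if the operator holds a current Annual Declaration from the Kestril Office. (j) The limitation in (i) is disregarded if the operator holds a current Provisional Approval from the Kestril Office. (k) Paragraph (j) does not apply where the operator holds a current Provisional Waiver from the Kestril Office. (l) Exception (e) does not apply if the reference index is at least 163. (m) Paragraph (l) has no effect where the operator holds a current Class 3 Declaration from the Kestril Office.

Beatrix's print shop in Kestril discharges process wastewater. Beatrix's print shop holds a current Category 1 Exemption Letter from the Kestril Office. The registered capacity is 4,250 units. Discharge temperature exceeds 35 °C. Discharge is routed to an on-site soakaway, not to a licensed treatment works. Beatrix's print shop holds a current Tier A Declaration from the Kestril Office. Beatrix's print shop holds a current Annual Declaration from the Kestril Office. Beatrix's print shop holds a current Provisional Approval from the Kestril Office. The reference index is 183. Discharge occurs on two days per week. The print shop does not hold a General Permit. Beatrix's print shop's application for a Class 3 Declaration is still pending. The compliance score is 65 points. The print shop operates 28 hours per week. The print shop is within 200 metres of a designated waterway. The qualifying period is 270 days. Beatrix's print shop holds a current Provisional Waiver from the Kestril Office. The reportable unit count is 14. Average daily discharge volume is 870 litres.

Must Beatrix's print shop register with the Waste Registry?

Yes — Beatrix's print shop must register with the Waste Registry.

Exception (a) is satisfied on its face — a current Category 1 Exemption Letter is held; the facility's operating hours per week are 28, less than the 34 limit. However, paragraph (f) must be considered: (f) operates against (a): discharge temperature exceeds 35 °C. Exception (a) does not apply.
All of (b)'s requirements are met (the compliance score is 65 points, below the 68 points limit; discharge occurs on no more than two days per week). However, paragraphs (g)–(k) must be considered: (g) operates against (b): the print shop is within 200 m of a designated waterway. (h) is engaged (the qualifying period is 270 days, below the 295 days limit), but is set aside by (i): (i) applies — a current Annual Declaration is held. (j) is triggered (a current Provisional Approval is held), but is set aside by (k): (k) operates — a current Provisional Waiver is held. (b) is therefore removed.
Exception (c) does not apply: discharge is not routed to a licensed treatment works.
Exception (d) requires that the registered capacity is less than 3,810 units; but the registered capacity is 4,250 units, not less than 3,810 units, so (d) is unavailable.
Exception (e) does not apply: no General Permit is held.
No exception is made out. Beatrix's print shop falls within the general rule.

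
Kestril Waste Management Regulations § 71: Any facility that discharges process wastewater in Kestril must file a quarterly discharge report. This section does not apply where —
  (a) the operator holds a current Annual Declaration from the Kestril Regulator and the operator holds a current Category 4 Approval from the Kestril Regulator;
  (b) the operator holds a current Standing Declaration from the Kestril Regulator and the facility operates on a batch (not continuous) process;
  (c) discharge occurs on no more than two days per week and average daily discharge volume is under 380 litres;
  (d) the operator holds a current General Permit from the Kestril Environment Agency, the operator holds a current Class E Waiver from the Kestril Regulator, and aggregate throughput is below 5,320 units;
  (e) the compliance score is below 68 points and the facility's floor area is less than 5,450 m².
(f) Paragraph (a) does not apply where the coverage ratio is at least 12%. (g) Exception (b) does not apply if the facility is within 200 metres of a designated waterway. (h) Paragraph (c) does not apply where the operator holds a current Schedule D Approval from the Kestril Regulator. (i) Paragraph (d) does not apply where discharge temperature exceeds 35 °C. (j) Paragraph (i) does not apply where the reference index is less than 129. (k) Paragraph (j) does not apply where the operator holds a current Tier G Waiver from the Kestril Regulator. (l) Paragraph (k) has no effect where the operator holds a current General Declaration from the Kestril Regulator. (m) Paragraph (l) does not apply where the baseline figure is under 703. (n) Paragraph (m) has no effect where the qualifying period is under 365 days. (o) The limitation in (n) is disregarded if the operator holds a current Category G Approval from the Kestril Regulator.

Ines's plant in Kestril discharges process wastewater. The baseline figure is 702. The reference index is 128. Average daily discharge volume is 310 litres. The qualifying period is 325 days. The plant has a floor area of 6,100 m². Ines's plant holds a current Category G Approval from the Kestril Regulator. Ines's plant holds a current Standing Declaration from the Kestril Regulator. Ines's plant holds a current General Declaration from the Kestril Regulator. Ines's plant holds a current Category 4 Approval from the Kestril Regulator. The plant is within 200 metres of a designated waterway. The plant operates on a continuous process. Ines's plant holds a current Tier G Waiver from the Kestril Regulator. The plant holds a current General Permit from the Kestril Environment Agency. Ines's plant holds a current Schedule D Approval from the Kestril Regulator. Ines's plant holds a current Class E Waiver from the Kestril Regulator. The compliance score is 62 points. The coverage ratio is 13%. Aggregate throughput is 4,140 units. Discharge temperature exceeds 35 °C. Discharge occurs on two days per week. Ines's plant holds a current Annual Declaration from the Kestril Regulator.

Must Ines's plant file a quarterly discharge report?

Yes — Ines's plant must file a quarterly discharge report.

All of (a)'s requirements are met (a current Annual Declaration is held; a current Category 4 Approval is held). Turning to paragraph (f): (f) is triggered — the coverage ratio is 13%, meeting the 12% threshold. So (a) is unavailable.
Exception (b) fails — the facility operates on a continuous process.
All of (c)'s requirements are met (discharge occurs on no more than two days per week; average daily discharge volume is 310 litres, under the 380 litres limit). Turning to paragraph (h): (h) is triggered — a current Schedule D Approval is held. (c) is therefore removed.
Exception (d)'s conditions are all satisfied: a current General Permit is held; a current Class E Waiver is held; aggregate throughput is 4,140 units, below the 5,320 units limit. But: (i) operates against (d): discharge temperature exceeds 35 °C. (j) would limit (i) — the reference index is 128, less than the 129 limit — but (k) sets (j) aside: (k) operates — a current Tier G Waiver is held. (l) would limit (k) — a current General Declaration is held — but (m) sets (l) aside: (m) is triggered — the baseline figure is 702, under the 703 limit. (n) operates (the qualifying period is 325 days, under the 365 days limit), but is displaced by (o): (o) operates against (n): a current Category G Approval is held. (d) is therefore removed.
Exception (e) requires that the facility's floor area is less than 5,450 m²; but the facility's floor area is 6,100 m², not less than 5,450 m², so (e) is unavailable.
No exception is made out. Ines's plant falls within the general rule.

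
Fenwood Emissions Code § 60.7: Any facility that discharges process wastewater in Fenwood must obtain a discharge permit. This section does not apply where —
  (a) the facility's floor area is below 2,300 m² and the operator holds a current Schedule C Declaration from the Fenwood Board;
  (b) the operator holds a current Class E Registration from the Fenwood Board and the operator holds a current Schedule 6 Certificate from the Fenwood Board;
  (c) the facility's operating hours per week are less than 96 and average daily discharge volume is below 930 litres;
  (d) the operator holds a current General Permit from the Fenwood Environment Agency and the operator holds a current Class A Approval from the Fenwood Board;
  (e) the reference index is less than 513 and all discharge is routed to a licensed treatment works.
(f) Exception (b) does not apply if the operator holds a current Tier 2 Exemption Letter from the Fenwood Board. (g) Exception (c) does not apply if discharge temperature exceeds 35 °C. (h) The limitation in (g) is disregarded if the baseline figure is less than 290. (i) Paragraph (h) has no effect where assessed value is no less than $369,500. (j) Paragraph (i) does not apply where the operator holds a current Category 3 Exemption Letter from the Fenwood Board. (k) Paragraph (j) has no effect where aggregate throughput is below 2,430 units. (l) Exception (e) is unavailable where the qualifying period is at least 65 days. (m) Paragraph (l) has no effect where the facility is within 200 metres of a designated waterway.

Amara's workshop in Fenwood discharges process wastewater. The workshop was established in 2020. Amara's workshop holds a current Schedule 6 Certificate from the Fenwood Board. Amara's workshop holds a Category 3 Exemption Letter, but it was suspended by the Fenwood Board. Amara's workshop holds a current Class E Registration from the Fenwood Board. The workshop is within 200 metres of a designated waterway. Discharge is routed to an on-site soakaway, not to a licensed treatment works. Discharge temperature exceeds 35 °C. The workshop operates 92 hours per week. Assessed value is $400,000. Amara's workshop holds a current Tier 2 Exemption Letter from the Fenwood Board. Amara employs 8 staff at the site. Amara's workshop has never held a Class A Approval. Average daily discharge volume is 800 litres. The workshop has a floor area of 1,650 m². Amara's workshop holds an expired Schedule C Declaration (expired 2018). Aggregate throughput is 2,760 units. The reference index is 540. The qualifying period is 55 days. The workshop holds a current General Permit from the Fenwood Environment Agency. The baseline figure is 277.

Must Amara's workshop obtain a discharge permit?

Yes — Amara's workshop must obtain a discharge permit.

Exception (a) does not apply: no current Schedule C Declaration is held.
Exception (b) is satisfied on its face — a current Class E Registration is held; a current Schedule 6 Certificate is held. However, paragraph (f) must be considered: (f) operates — a current Tier 2 Exemption Letter is held. (b) is therefore removed.
All of (c)'s requirements are met (the facility's operating hours per week are 92, less than the 96 limit; average daily discharge volume is 800 litres, below the 930 litres limit). But: (g) operates against (c): discharge temperature exceeds 35 °C. (h) applies (the baseline figure is 277, less than the 290 limit), but yields to (i): (i) is triggered — assessed value is $400,000, meeting the $369,500 threshold. (j), which would lift (i), is inapplicable — the Category 3 Exemption Letter is not current. (c) is therefore removed.
Exception (d) requires that the operator holds a current Class A Approval from the Fenwood Board; but no current Class A Approval is held, so (d) is unavailable.
Exception (e) does not apply: the reference index is 540, not less than 513.
Every exception is unavailable, so the rule governs.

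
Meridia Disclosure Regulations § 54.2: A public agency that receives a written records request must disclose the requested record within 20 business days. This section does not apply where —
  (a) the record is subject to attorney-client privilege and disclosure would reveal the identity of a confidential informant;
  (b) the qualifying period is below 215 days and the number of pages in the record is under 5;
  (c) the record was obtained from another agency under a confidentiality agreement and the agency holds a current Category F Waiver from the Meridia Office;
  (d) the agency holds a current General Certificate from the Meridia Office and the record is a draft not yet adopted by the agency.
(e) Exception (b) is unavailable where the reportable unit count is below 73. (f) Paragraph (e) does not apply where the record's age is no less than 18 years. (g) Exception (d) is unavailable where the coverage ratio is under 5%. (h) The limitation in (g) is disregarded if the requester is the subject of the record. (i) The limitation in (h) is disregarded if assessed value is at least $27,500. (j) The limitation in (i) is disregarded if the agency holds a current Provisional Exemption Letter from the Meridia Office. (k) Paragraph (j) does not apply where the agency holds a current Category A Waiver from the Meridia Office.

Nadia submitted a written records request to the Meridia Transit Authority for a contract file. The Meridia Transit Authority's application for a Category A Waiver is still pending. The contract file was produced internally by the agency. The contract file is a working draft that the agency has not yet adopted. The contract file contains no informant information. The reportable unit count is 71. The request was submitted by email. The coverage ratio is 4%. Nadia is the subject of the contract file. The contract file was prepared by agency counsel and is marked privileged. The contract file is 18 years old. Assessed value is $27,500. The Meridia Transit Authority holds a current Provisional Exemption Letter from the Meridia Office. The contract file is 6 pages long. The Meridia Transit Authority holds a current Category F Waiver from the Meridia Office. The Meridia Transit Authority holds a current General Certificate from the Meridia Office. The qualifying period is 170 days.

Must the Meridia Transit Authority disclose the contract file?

No — exception (d) applies; the Meridia Transit Authority is not required to disclose the contract file.

Exception (a) requires that disclosure would reveal the identity of a confidential informant; but the contract file contains no informant information, so (a) is unavailable.
Exception (b) requires that the number of pages in the record is under 5; but the number of pages in the record is 6, not under 5, so (b) is unavailable.
Exception (c) does not apply: the contract file was produced internally.
All of (d)'s requirements are met (a current General Certificate is held; the contract file is an unadopted draft). Considering the limiting provisions: (g) would limit (d) — the coverage ratio is 4%, under the 5% limit — but (h) sets (g) aside: (h) operates against (g): Nadia is the subject of the contract file. (i) would limit (h) — assessed value is $27,500, meeting the $27,500 threshold — but (j) sets (i) aside: (j) operates — a current Provisional Exemption Letter is held. (k), which would lift (j), is not engaged — the Category A Waiver is not current. Exception (d) stands.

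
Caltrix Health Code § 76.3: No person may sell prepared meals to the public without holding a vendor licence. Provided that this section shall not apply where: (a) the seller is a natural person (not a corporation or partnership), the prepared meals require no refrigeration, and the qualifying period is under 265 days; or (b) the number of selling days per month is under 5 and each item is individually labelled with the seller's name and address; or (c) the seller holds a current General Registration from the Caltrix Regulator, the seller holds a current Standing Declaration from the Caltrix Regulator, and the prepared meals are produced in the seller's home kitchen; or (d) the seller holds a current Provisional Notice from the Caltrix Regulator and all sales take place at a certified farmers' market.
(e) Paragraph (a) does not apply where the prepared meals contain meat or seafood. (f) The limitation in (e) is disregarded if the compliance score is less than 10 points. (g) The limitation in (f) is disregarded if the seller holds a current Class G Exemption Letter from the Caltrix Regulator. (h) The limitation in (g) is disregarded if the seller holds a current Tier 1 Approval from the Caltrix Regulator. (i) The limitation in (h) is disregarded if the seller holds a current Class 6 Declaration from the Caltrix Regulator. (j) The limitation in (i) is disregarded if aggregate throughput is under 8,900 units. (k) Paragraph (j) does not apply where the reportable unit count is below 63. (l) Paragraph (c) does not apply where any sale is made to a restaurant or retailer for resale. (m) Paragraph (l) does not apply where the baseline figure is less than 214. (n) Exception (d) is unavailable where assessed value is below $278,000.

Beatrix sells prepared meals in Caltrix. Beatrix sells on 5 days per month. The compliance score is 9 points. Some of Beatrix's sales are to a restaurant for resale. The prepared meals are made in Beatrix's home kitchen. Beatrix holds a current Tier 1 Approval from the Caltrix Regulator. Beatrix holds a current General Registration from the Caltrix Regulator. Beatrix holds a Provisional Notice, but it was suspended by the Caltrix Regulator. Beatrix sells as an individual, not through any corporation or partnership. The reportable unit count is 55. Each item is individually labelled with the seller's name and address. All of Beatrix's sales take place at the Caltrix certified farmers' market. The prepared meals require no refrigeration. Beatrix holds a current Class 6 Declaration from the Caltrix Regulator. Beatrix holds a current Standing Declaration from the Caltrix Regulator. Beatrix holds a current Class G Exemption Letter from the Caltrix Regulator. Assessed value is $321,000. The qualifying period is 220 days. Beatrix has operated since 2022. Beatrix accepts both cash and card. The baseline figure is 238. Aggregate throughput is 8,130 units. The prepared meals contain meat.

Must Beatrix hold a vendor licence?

Yes — Beatrix must hold a vendor licence.

All of (a)'s requirements are met (the seller is a natural person; the prepared meals are shelf-stable; the qualifying period is 220 days, under the 265 days limit). However, paragraphs (e)–(k) must be considered: (e) applies — the prepared meals contain meat. (f) would limit (e) — the compliance score is 9 points, less than the 10 points limit — but (g) sets (f) aside: (g) is triggered — a current Class G Exemption Letter is held. (h) would limit (g) — a current Tier 1 Approval is held — but (i) sets (h) aside: (i) is engaged — a current Class 6 Declaration is held. (j) applies (aggregate throughput is 8,130 units, under the 8,900 units limit), but is overridden by (k): (k) operates against (j): the reportable unit count is 55, below the 63 limit. So (a) is unavailable.
Exception (b) requires that the number of selling days per month is under 5; but the number of selling days per month is 5, not under 5, so (b) is unavailable.
All of (c)'s requirements are met (a current General Registration is held; a current Standing Declaration is held; the prepared meals are home-kitchen produced). However, paragraphs (l)–(m) must be considered: (l) operates against (c): some sales are to a restaurant for resale. (m), which would lift (l), is not triggered — the baseline figure is 238, not less than 214. So (c) is unavailable.
Exception (d) fails — there is no Provisional Notice in force.
None of the exceptions is available; § 76.3 applies in full.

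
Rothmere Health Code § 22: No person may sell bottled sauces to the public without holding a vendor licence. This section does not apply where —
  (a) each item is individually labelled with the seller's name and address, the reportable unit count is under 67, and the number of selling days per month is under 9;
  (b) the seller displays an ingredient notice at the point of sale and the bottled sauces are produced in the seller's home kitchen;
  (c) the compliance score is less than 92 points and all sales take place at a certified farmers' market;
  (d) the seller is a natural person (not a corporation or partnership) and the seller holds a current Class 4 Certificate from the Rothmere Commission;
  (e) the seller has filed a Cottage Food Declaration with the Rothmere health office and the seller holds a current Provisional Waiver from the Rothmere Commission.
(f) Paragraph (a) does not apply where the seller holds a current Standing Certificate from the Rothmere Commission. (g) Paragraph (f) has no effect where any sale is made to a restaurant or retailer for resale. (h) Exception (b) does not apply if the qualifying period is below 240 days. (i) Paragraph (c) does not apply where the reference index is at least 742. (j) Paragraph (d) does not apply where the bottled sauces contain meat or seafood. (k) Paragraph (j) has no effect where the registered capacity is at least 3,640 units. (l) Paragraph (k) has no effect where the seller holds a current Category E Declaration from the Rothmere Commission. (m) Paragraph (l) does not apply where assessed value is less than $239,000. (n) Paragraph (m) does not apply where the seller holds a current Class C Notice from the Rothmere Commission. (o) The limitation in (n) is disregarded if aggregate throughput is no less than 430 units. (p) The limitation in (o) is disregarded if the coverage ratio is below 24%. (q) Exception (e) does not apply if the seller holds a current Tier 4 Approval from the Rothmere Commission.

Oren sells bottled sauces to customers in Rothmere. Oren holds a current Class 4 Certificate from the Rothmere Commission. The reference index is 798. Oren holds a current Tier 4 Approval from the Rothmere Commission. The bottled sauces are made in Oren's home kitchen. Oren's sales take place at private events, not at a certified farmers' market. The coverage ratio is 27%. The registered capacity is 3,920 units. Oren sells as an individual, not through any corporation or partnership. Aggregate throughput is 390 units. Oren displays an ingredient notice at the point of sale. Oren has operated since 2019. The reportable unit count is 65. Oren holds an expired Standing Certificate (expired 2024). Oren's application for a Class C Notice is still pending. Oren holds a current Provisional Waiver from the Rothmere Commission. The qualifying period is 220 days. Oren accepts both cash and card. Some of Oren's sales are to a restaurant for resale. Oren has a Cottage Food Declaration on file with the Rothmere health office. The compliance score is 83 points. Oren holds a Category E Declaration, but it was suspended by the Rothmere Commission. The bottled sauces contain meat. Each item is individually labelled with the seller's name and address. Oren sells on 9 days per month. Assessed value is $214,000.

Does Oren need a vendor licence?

Exception (a) fails — the number of selling days per month is 9, not under 9.
Exception (b) is satisfied on its face — an ingredient notice is displayed; the bottled sauces are home-kitchen produced. Turning to paragraph (h): (h) operates against (b): the qualifying period is 220 days, below the 240 days limit. So (b) is unavailable.
Exception (c) fails — sales are at private events, not a certified farmers' market.
Exception (d)'s conditions are all satisfied: the seller is a natural person; a current Class 4 Certificate is held. Applying paragraphs (j)–(p): (j) would limit (d) — the bottled sauces contain meat — but (k) sets (j) aside: (k) operates — the registered capacity is 3,920 units, meeting the 3,640 units threshold. (l), which would lift (k), is not engaged — there is no Category E Declaration in force. (d) remains available.
Exception (e): a Cottage Food Declaration is on file; a current Provisional Waiver is held — every condition holds. But: (q) operates against (e): a current Tier 4 Approval is held. So (e) is unavailable.

No — exception (d) applies; Oren is not required to hold a vendor licence.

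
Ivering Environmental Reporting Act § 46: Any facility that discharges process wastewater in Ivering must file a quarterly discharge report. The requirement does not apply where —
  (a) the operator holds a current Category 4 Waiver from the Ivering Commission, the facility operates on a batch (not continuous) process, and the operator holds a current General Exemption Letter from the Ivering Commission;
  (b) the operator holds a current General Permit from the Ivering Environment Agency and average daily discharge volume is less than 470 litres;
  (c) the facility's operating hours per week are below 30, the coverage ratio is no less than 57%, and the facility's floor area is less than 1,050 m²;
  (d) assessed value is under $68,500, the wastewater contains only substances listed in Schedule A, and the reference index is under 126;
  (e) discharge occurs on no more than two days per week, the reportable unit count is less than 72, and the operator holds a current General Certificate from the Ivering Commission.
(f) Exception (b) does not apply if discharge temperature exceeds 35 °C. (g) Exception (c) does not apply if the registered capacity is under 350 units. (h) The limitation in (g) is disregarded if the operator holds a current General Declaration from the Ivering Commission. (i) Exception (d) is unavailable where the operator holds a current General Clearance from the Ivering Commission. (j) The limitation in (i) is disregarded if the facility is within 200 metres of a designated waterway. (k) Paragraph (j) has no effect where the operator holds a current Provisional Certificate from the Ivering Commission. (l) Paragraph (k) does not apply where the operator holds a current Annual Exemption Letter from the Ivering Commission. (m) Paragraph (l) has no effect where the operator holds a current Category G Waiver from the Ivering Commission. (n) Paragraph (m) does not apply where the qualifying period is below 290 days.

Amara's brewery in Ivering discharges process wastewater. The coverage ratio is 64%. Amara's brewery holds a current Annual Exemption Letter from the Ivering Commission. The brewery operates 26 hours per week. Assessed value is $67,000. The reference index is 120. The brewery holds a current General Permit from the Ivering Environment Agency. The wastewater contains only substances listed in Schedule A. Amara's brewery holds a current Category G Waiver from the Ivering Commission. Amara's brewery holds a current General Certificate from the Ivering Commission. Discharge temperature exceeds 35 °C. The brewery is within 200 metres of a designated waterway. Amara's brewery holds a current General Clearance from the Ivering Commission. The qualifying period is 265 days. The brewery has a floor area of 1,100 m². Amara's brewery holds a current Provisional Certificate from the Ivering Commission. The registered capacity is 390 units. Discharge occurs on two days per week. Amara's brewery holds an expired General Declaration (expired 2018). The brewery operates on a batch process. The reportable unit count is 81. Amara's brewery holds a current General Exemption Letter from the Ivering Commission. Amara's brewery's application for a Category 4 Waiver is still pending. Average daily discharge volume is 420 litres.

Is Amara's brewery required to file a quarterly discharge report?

Exception (a) does not apply: no current Category 4 Waiver is held.
Exception (b): a current General Permit is held; average daily discharge volume is 420 litres, less than the 470 litres limit — every condition holds. But applying paragraph (f): (f) operates against (b): discharge temperature exceeds 35 °C. Exception (b) does not apply.
Exception (c) requires that the facility's floor area is less than 1,050 m²; but the facility's floor area is 1,100 m², not less than 1,050 m², so (c) is unavailable.
All of (d)'s requirements are met (assessed value is $67,000, under the $68,500 limit; the wastewater is Schedule-A-only; the reference index is 120, under the 126 limit). Considering the limiting provisions: (i) would limit (d) — a current General Clearance is held — but (j) sets (i) aside: (j) applies — the brewery is within 200 m of a designated waterway. (k) would limit (j) — a current Provisional Certificate is held — but (l) sets (k) aside: (l) operates against (k): a current Annual Exemption Letter is held. (m) is triggered (a current Category G Waiver is held), but is displaced by (n): (n) operates — the qualifying period is 265 days, below the 290 days limit. So (d) applies.
Exception (e) requires that the reportable unit count is less than 72; but the reportable unit count is 81, not less than 72, so (e) is unavailable.

No — exception (d) applies; Amara's brewery is not required to file a quarterly discharge report.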